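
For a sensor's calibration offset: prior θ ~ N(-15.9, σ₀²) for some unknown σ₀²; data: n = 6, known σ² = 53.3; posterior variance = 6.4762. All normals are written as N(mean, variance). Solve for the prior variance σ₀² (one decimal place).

For the Normal–Normal model with known σ², precisions add: τ_n = τ₀ + n/σ².
So 1/σ₀² = 1/6.4762 − 6/53.3 = 0.154412 − 0.112570 = 0.041842.
Hence σ₀² = 1/0.041842 ≈ 23.9.

σ₀² = 23.9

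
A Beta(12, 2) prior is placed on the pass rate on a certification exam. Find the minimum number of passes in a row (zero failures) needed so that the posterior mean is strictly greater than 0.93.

After k passes and 0 failures the posterior is Beta(12+k, 2), with mean (12+k)/(12+2+k).
Set (12+k)/(14+k) > 0.93 and solve: k > (0.93·14 − 12)/(1 − 0.93) = 14.571.
The smallest integer exceeding 14.571 is 15, and checking k=15: (27)/(29) = 0.9310 > 0.93.

k = 15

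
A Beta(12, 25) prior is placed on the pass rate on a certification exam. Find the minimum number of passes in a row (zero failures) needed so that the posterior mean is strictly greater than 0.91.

After k passes and 0 failures the posterior is Beta(12+k, 25), with mean (12+k)/(12+25+k).
Set (12+k)/(37+k) > 0.91 and solve: k > (0.91·37 − 12)/(1 − 0.91) = 240.778.
The smallest integer exceeding 240.778 is 241, and checking k=241: (253)/(278) = 0.9101 > 0.91.

k = 241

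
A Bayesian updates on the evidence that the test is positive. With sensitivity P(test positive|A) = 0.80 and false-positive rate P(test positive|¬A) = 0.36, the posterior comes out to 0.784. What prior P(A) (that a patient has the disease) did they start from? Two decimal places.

P(A) = 0.62

In odds form, posterior odds = prior odds × likelihood ratio, so prior odds = posterior odds ÷ LR.
Posterior odds = 0.784/(1−0.784) = 3.6296. LR = 0.80/0.36 = 2.2222.
Prior odds = 3.6296/2.2222 = 1.6333, so P(A) = 1.6333/(1+1.6333) ≈ 0.62.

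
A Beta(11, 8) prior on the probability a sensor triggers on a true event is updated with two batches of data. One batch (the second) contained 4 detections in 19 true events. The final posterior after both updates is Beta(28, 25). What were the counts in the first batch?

13 detections and 2 misses

Because Beta–binomial updating is additive in the counts, the combined data contributed (α_post−α_prior, β_post−β_prior) successes and failures.
Total across both batches: 28−11=17 detections, 25−8=17 misses.
Subtract the second batch: 17−4=13 detections and 17−15=2 misses.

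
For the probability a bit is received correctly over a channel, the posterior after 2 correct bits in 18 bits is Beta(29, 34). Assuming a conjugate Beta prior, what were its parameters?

Beta(27, 18)

A Beta(a, b) prior with s successes and f failures in binomial data gives a Beta(a+s, b+f) posterior.
So a = 29 − 2 = 27 and b = 34 − 16 = 18.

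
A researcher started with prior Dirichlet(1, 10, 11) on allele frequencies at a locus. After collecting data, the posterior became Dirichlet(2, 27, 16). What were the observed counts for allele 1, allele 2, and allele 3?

counts (1, 17, 5)

For a Dirichlet(α) prior with multinomial counts c, the posterior is Dirichlet(α + c) componentwise.
Counts are posterior − prior componentwise: 2−1=1, 27−10=17, 16−11=5.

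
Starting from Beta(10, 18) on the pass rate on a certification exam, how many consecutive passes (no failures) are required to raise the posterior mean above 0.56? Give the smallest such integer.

After k passes and 0 failures the posterior is Beta(10+k, 18), with mean (10+k)/(10+18+k).
Set (10+k)/(28+k) > 0.56 and solve: k > (0.56·28 − 10)/(1 − 0.56) = 12.909.
The smallest integer exceeding 12.909 is 13, and checking k=13: (23)/(41) = 0.5610 > 0.56.

k = 13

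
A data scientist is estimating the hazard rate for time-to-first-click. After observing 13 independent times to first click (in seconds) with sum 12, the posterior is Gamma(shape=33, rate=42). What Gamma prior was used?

For an exponential likelihood with a Gamma(α, β) prior on the rate, n observations with total T give posterior Gamma(α+n, β+T).
So α = 33 − 13 = 20 and β = 42 − 12 = 30.

Gamma(shape=20, rate=30)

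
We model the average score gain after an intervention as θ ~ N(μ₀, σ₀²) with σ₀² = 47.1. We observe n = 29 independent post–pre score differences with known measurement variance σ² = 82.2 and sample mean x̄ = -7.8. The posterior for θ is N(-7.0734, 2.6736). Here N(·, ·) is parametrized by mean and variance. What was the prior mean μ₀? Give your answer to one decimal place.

μ₀ = 5.0

With known observation variance, the Normal–Normal posterior has precision τ_n = τ₀ + n/σ² and mean μ_n = (τ₀μ₀ + (n/σ²)x̄)/τ_n.
Here τ₀ = 1/47.1 = 0.021231 and τ_data = 29/82.2 = 0.352798, so τ_n = 0.374029.
Rearranging for μ₀: μ₀ = (μ_n·τ_n − τ_data·x̄)/τ₀ = (-7.0734·0.374029 − 0.352798·-7.8) / 0.021231 = 0.106168/0.021231 ≈ 5.0.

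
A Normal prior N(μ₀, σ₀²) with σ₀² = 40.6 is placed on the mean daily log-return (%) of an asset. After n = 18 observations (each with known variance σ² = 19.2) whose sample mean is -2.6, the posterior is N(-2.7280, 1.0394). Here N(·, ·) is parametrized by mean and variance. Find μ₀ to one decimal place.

μ₀ = -7.6

With known observation variance, the Normal–Normal posterior has precision τ_n = τ₀ + n/σ² and mean μ_n = (τ₀μ₀ + (n/σ²)x̄)/τ_n.
Here τ₀ = 1/40.6 = 0.024631 and τ_data = 18/19.2 = 0.937500, so τ_n = 0.962131.
Rearranging for μ₀: μ₀ = (μ_n·τ_n − τ_data·x̄)/τ₀ = (-2.7280·0.962131 − 0.937500·-2.6) / 0.024631 = -0.187193/0.024631 ≈ -7.6.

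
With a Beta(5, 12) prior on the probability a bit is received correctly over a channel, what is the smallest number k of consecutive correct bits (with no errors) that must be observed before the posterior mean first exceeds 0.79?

After k correct bits and 0 errors the posterior is Beta(5+k, 12), with mean (5+k)/(5+12+k).
Set (5+k)/(17+k) > 0.79 and solve: k > (0.79·17 − 5)/(1 − 0.79) = 40.143.
The smallest integer exceeding 40.143 is 41, and checking k=41: (46)/(58) = 0.7931 > 0.79.

k = 41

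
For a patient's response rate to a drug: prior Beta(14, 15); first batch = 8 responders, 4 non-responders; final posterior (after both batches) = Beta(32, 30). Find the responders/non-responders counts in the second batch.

10 responders and 11 non-responders

Sequential conjugate updates are equivalent to a single update on the pooled data, so total successes = posterior α − prior α and total failures = posterior β − prior β.
Total across both batches: 32−14=18 responders, 30−15=15 non-responders.
Subtract the first batch: 18−8=10 responders and 15−4=11 non-responders.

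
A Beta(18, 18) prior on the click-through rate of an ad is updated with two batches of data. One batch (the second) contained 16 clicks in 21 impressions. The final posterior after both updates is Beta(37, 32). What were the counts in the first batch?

3 clicks and 9 non-clicks

Sequential conjugate updates are equivalent to a single update on the pooled data, so total successes = posterior α − prior α and total failures = posterior β − prior β.
Total across both batches: 37−18=19 clicks, 32−18=14 non-clicks.
Subtract the second batch: 19−16=3 clicks and 14−5=9 non-clicks.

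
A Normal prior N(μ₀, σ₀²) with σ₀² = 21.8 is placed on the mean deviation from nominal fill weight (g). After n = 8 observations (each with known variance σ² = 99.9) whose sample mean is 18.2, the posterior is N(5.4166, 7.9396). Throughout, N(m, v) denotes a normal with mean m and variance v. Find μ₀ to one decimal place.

The posterior mean is a precision-weighted average: μ_n = (τ₀μ₀ + τ_data·x̄)/(τ₀+τ_data), with τ₀=1/σ₀² and τ_data=n/σ².
Here τ₀ = 1/21.8 = 0.045872 and τ_data = 8/99.9 = 0.080080, so τ_n = 0.125952.
Rearranging for μ₀: μ₀ = (μ_n·τ_n − τ_data·x̄)/τ₀ = (5.4166·0.125952 − 0.080080·18.2) / 0.045872 = -0.775224/0.045872 ≈ -16.9.

μ₀ = -16.9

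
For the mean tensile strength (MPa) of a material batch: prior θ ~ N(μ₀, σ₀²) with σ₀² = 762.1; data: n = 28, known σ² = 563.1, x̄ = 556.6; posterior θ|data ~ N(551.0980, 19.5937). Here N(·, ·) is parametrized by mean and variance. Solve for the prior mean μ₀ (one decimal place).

μ₀ = 342.6

With known observation variance, the Normal–Normal posterior has precision τ_n = τ₀ + n/σ² and mean μ_n = (τ₀μ₀ + (n/σ²)x̄)/τ_n.
Here τ₀ = 1/762.1 = 0.001312 and τ_data = 28/563.1 = 0.049725, so τ_n = 0.051037.
Rearranging for μ₀: μ₀ = (μ_n·τ_n − τ_data·x̄)/τ₀ = (551.0980·0.051037 − 0.049725·556.6) / 0.001312 = 0.449454/0.001312 ≈ 342.6.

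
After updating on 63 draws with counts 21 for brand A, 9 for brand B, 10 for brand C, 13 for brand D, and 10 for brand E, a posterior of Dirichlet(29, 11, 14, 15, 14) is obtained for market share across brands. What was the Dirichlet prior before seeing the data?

Dirichlet(8, 2, 4, 2, 4)

For a Dirichlet(α) prior with multinomial counts c, the posterior is Dirichlet(α + c) componentwise.
Subtract each count from the matching posterior parameter: 29−21=8, 11−9=2, 14−10=4, 15−13=2, 14−10=4.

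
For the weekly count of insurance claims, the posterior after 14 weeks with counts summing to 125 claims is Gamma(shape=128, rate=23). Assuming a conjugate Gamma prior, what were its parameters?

A Gamma(α, β) prior (rate parametrization) on a Poisson rate with n observations summing to S gives posterior Gamma(α+S, β+n).
So α = 128 − 125 = 3 and β = 23 − 14 = 9.

Gamma(shape=3, rate=9)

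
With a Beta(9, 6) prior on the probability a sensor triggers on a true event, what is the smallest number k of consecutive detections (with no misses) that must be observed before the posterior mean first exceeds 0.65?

After k detections and 0 misses the posterior is Beta(9+k, 6), with mean (9+k)/(9+6+k).
Set (9+k)/(15+k) > 0.65 and solve: k > (0.65·15 − 9)/(1 − 0.65) = 2.143.
The smallest integer exceeding 2.143 is 3, and checking k=3: (12)/(18) = 0.6667 > 0.65.

k = 3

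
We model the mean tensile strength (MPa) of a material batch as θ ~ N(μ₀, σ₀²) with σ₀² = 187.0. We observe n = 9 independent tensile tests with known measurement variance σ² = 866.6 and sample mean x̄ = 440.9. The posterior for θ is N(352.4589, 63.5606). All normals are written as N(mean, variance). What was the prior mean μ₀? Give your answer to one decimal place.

μ₀ = 180.7

With known observation variance, the Normal–Normal posterior has precision τ_n = τ₀ + n/σ² and mean μ_n = (τ₀μ₀ + (n/σ²)x̄)/τ_n.
Here τ₀ = 1/187.0 = 0.005348 and τ_data = 9/866.6 = 0.010385, so τ_n = 0.015733.
Rearranging for μ₀: μ₀ = (μ_n·τ_n − τ_data·x̄)/τ₀ = (352.4589·0.015733 − 0.010385·440.9) / 0.005348 = 0.966489/0.005348 ≈ 180.7.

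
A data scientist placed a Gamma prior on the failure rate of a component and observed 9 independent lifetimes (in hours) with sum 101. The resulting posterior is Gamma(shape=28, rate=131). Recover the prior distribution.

For an exponential likelihood with a Gamma(α, β) prior on the rate, n observations with total T give posterior Gamma(α+n, β+T).
So α = 28 − 9 = 19 and β = 131 − 101 = 30.

Gamma(shape=19, rate=30)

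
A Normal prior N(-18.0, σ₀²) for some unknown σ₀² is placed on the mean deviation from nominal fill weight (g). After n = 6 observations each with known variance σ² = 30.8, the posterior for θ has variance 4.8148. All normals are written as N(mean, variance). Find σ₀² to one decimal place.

Posterior precision equals prior precision plus data precision: 1/σ_n² = 1/σ₀² + n/σ².
So 1/σ₀² = 1/4.8148 − 6/30.8 = 0.207693 − 0.194805 = 0.012888.
Hence σ₀² = 1/0.012888 ≈ 77.6.

σ₀² = 77.6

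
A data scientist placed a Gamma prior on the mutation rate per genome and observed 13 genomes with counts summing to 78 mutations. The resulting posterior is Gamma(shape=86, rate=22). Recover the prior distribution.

Gamma(shape=8, rate=9)

Gamma–Poisson conjugacy: posterior shape = α + Σxᵢ, posterior rate = β + n.
So α = 86 − 78 = 8 and β = 22 − 13 = 9.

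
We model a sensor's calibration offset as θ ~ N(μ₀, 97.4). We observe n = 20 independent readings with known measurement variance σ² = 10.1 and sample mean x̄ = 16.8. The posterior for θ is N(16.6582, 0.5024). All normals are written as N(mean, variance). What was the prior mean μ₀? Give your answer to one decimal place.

μ₀ = -10.7

The posterior mean is a precision-weighted average: μ_n = (τ₀μ₀ + τ_data·x̄)/(τ₀+τ_data), with τ₀=1/σ₀² and τ_data=n/σ².
Here τ₀ = 1/97.4 = 0.010267 and τ_data = 20/10.1 = 1.980198, so τ_n = 1.990465.
Rearranging for μ₀: μ₀ = (μ_n·τ_n − τ_data·x̄)/τ₀ = (16.6582·1.990465 − 1.980198·16.8) / 0.010267 = -0.109762/0.010267 ≈ -10.7.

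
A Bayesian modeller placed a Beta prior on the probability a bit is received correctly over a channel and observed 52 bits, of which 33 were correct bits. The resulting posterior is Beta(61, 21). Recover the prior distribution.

Beta is conjugate to the binomial likelihood: posterior = Beta(α+s, β+f).
Subtract the data counts: 61−33=28, 21−19=2.

Beta(28, 2)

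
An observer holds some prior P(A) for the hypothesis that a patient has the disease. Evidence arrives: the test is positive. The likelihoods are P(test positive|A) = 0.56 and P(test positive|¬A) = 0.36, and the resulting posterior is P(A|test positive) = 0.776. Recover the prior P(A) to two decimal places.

P(A) = 0.69

Bayes' rule in odds form gives O(A|E) = O(A)·[P(E|A)/P(E|¬A)], hence O(A) = O(A|E)/LR.
Posterior odds = 0.776/(1−0.776) = 3.4643. LR = 0.56/0.36 = 1.5556.
Prior odds = 3.4643/1.5556 = 2.2270, so P(A) = 2.2270/(1+2.2270) ≈ 0.69.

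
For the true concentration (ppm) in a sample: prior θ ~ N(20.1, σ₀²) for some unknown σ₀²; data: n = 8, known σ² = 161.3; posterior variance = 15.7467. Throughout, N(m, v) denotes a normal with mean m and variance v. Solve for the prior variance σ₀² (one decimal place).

For the Normal–Normal model with known σ², precisions add: τ_n = τ₀ + n/σ².
So 1/σ₀² = 1/15.7467 − 8/161.3 = 0.063505 − 0.049597 = 0.013908.
Hence σ₀² = 1/0.013908 ≈ 71.9.

σ₀² = 71.9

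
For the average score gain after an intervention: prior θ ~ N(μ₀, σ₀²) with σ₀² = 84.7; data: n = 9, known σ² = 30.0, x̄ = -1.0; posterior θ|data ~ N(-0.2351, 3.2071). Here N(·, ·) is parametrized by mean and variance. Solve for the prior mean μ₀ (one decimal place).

μ₀ = 19.2

With known observation variance, the Normal–Normal posterior has precision τ_n = τ₀ + n/σ² and mean μ_n = (τ₀μ₀ + (n/σ²)x̄)/τ_n.
Here τ₀ = 1/84.7 = 0.011806 and τ_data = 9/30.0 = 0.300000, so τ_n = 0.311806.
Rearranging for μ₀: μ₀ = (μ_n·τ_n − τ_data·x̄)/τ₀ = (-0.2351·0.311806 − 0.300000·-1.0) / 0.011806 = 0.226694/0.011806 ≈ 19.2.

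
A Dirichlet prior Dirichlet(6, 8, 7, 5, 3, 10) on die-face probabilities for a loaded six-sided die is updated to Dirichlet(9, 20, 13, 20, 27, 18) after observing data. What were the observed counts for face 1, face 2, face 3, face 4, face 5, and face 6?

counts (3, 12, 6, 15, 24, 8)

For a Dirichlet(α) prior with multinomial counts c, the posterior is Dirichlet(α + c) componentwise.
Counts are posterior − prior componentwise: 9−6=3, 20−8=12, 13−7=6, 20−5=15, 27−3=24, 18−10=8.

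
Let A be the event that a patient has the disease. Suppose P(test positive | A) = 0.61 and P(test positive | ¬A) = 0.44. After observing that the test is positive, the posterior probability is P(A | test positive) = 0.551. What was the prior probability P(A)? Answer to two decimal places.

In odds form, posterior odds = prior odds × likelihood ratio, so prior odds = posterior odds ÷ LR.
Posterior odds = 0.551/(1−0.551) = 1.2272. LR = 0.61/0.44 = 1.3864.
Prior odds = 1.2272/1.3864 = 0.8852, so P(A) = 0.8852/(1+0.8852) ≈ 0.47.

P(A) = 0.47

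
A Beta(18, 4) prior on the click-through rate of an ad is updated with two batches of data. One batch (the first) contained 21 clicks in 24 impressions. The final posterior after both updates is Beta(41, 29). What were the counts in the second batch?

2 clicks and 22 non-clicks

Because Beta–binomial updating is additive in the counts, the combined data contributed (α_post−α_prior, β_post−β_prior) successes and failures.
Total across both batches: 41−18=23 clicks, 29−4=25 non-clicks.
Subtract the first batch: 23−21=2 clicks and 25−3=22 non-clicks.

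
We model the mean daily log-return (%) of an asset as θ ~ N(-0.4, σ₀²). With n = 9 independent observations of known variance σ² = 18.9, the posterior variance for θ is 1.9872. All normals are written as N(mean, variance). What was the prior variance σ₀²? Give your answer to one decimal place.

σ₀² = 37.0

For the Normal–Normal model with known σ², precisions add: τ_n = τ₀ + n/σ².
So 1/σ₀² = 1/1.9872 − 9/18.9 = 0.503221 − 0.476190 = 0.027031.
Hence σ₀² = 1/0.027031 ≈ 37.0.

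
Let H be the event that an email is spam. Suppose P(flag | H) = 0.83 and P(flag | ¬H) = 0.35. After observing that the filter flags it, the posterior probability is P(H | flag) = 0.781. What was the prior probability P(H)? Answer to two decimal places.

In odds form, posterior odds = prior odds × likelihood ratio, so prior odds = posterior odds ÷ LR.
Posterior odds = 0.781/(1−0.781) = 3.5662. LR = 0.83/0.35 = 2.3714.
Prior odds = 3.5662/2.3714 = 1.5038, so P(H) = 1.5038/(1+1.5038) ≈ 0.60.

P(H) = 0.60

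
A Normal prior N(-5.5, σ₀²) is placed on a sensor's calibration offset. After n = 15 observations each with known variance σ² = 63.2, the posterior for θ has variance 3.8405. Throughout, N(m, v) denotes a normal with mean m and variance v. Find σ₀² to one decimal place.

σ₀² = 43.4

Posterior precision equals prior precision plus data precision: 1/σ_n² = 1/σ₀² + n/σ².
So 1/σ₀² = 1/3.8405 − 15/63.2 = 0.260383 − 0.237342 = 0.023041.
Hence σ₀² = 1/0.023041 ≈ 43.4.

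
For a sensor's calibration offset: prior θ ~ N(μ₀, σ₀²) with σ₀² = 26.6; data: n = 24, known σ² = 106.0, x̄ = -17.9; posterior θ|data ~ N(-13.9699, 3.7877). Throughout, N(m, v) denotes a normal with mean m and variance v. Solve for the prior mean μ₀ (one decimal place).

With known observation variance, the Normal–Normal posterior has precision τ_n = τ₀ + n/σ² and mean μ_n = (τ₀μ₀ + (n/σ²)x̄)/τ_n.
Here τ₀ = 1/26.6 = 0.037594 and τ_data = 24/106.0 = 0.226415, so τ_n = 0.264009.
Rearranging for μ₀: μ₀ = (μ_n·τ_n − τ_data·x̄)/τ₀ = (-13.9699·0.264009 − 0.226415·-17.9) / 0.037594 = 0.364649/0.037594 ≈ 9.7.

μ₀ = 9.7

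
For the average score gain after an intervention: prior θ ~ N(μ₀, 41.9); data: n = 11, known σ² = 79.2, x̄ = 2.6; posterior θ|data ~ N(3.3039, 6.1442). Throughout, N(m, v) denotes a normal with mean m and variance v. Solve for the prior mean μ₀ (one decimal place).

The posterior mean is a precision-weighted average: μ_n = (τ₀μ₀ + τ_data·x̄)/(τ₀+τ_data), with τ₀=1/σ₀² and τ_data=n/σ².
Here τ₀ = 1/41.9 = 0.023866 and τ_data = 11/79.2 = 0.138889, so τ_n = 0.162755.
Rearranging for μ₀: μ₀ = (μ_n·τ_n − τ_data·x̄)/τ₀ = (3.3039·0.162755 − 0.138889·2.6) / 0.023866 = 0.176615/0.023866 ≈ 7.4.

μ₀ = 7.4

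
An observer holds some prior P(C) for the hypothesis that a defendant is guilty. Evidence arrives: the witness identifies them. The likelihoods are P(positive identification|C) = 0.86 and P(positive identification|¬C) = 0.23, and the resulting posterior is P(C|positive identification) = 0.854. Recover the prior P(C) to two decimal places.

Bayes' rule in odds form gives O(C|E) = O(C)·[P(E|C)/P(E|¬C)], hence O(C) = O(C|E)/LR.
Posterior odds = 0.854/(1−0.854) = 5.8493. LR = 0.86/0.23 = 3.7391.
Prior odds = 5.8493/3.7391 = 1.5644, so P(C) = 1.5644/(1+1.5644) ≈ 0.61.

P(C) = 0.61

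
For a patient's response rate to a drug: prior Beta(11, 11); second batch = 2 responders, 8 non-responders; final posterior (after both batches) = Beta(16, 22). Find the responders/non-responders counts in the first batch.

3 responders and 3 non-responders

Because Beta–binomial updating is additive in the counts, the combined data contributed (α_post−α_prior, β_post−β_prior) successes and failures.
Total across both batches: 16−11=5 responders, 22−11=11 non-responders.
Subtract the second batch: 5−2=3 responders and 11−8=3 non-responders.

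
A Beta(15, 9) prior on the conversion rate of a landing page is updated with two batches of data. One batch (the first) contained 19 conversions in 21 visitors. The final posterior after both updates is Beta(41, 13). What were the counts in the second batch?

7 conversions and 2 bounces

Sequential conjugate updates are equivalent to a single update on the pooled data, so total successes = posterior α − prior α and total failures = posterior β − prior β.
Total across both batches: 41−15=26 conversions, 13−9=4 bounces.
Subtract the first batch: 26−19=7 conversions and 4−2=2 bounces.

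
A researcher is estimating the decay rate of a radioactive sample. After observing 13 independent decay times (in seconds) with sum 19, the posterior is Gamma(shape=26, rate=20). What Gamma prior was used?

For an exponential likelihood with a Gamma(α, β) prior on the rate, n observations with total T give posterior Gamma(α+n, β+T).
So α = 26 − 13 = 13 and β = 20 − 19 = 1.

Gamma(shape=13, rate=1)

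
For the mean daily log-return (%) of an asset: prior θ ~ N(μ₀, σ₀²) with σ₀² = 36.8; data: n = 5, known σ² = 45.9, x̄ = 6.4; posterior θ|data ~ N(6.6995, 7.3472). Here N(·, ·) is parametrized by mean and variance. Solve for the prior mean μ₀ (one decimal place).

μ₀ = 7.9

With known observation variance, the Normal–Normal posterior has precision τ_n = τ₀ + n/σ² and mean μ_n = (τ₀μ₀ + (n/σ²)x̄)/τ_n.
Here τ₀ = 1/36.8 = 0.027174 and τ_data = 5/45.9 = 0.108932, so τ_n = 0.136106.
Rearranging for μ₀: μ₀ = (μ_n·τ_n − τ_data·x̄)/τ₀ = (6.6995·0.136106 − 0.108932·6.4) / 0.027174 = 0.214677/0.027174 ≈ 7.9.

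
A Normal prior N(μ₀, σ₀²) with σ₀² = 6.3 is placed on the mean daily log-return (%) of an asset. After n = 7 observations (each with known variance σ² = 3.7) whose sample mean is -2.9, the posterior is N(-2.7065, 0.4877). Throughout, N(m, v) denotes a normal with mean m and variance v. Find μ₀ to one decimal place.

The posterior mean is a precision-weighted average: μ_n = (τ₀μ₀ + τ_data·x̄)/(τ₀+τ_data), with τ₀=1/σ₀² and τ_data=n/σ².
Here τ₀ = 1/6.3 = 0.158730 and τ_data = 7/3.7 = 1.891892, so τ_n = 2.050622.
Rearranging for μ₀: μ₀ = (μ_n·τ_n − τ_data·x̄)/τ₀ = (-2.7065·2.050622 − 1.891892·-2.9) / 0.158730 = -0.063522/0.158730 ≈ -0.4.

μ₀ = -0.4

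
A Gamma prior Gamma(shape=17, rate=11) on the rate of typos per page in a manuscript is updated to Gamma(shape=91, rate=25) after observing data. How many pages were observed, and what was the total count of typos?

n = 14 pages with total 74 typos

A Gamma(α, β) prior (rate parametrization) on a Poisson rate with n observations summing to S gives posterior Gamma(α+S, β+n).
Matching: Σxᵢ = 91 − 17 = 74 and n = 25 − 11 = 14.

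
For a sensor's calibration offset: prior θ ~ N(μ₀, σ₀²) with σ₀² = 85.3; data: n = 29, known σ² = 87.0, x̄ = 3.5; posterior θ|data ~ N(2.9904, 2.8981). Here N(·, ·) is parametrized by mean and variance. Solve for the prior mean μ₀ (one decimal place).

The posterior mean is a precision-weighted average: μ_n = (τ₀μ₀ + τ_data·x̄)/(τ₀+τ_data), with τ₀=1/σ₀² and τ_data=n/σ².
Here τ₀ = 1/85.3 = 0.011723 and τ_data = 29/87.0 = 0.333333, so τ_n = 0.345056.
Rearranging for μ₀: μ₀ = (μ_n·τ_n − τ_data·x̄)/τ₀ = (2.9904·0.345056 − 0.333333·3.5) / 0.011723 = -0.134810/0.011723 ≈ -11.5.

μ₀ = -11.5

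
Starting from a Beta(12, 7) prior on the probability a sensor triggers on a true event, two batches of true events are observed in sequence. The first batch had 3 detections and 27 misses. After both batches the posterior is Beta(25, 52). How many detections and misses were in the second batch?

10 detections and 18 misses

Sequential conjugate updates are equivalent to a single update on the pooled data, so total successes = posterior α − prior α and total failures = posterior β − prior β.
Total across both batches: 25−12=13 detections, 52−7=45 misses.
Subtract the first batch: 13−3=10 detections and 45−27=18 misses.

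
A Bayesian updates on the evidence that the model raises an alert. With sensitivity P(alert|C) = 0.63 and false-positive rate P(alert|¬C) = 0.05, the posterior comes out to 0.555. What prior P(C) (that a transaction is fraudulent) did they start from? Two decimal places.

P(C) = 0.09

Bayes' rule in odds form gives O(C|E) = O(C)·[P(E|C)/P(E|¬C)], hence O(C) = O(C|E)/LR.
Posterior odds = 0.555/(1−0.555) = 1.2472. LR = 0.63/0.05 = 12.6000.
Prior odds = 1.2472/12.6000 = 0.0990, so P(C) = 0.0990/(1+0.0990) ≈ 0.09.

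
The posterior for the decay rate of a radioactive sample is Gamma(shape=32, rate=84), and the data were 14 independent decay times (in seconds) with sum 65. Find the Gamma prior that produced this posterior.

Gamma–exponential conjugacy: posterior shape = α + n, posterior rate = β + Σtᵢ.
So α = 32 − 14 = 18 and β = 84 − 65 = 19.

Gamma(shape=18, rate=19)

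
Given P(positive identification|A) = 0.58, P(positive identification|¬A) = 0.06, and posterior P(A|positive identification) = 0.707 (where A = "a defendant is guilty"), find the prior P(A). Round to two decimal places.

Bayes' rule in odds form gives O(A|E) = O(A)·[P(E|A)/P(E|¬A)], hence O(A) = O(A|E)/LR.
Posterior odds = 0.707/(1−0.707) = 2.4130. LR = 0.58/0.06 = 9.6667.
Prior odds = 2.4130/9.6667 = 0.2496, so P(A) = 0.2496/(1+0.2496) ≈ 0.20.

P(A) = 0.20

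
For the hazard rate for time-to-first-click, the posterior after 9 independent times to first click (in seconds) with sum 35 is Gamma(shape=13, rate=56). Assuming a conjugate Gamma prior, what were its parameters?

Gamma(shape=4, rate=21)

For an exponential likelihood with a Gamma(α, β) prior on the rate, n observations with total T give posterior Gamma(α+n, β+T).
So α = 13 − 9 = 4 and β = 56 − 35 = 21.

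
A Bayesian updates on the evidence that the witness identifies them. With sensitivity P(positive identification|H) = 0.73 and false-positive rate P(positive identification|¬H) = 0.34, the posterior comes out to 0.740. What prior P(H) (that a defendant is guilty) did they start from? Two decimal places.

P(H) = 0.57

In odds form, posterior odds = prior odds × likelihood ratio, so prior odds = posterior odds ÷ LR.
Posterior odds = 0.740/(1−0.740) = 2.8462. LR = 0.73/0.34 = 2.1471.
Prior odds = 2.8462/2.1471 = 1.3256, so P(H) = 1.3256/(1+1.3256) ≈ 0.57.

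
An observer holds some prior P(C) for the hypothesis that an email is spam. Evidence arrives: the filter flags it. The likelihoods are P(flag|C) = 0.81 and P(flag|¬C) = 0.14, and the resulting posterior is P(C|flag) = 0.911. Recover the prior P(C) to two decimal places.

Bayes' rule in odds form gives O(C|E) = O(C)·[P(E|C)/P(E|¬C)], hence O(C) = O(C|E)/LR.
Posterior odds = 0.911/(1−0.911) = 10.2360. LR = 0.81/0.14 = 5.7857.
Prior odds = 10.2360/5.7857 = 1.7692, so P(C) = 1.7692/(1+1.7692) ≈ 0.64.

P(C) = 0.64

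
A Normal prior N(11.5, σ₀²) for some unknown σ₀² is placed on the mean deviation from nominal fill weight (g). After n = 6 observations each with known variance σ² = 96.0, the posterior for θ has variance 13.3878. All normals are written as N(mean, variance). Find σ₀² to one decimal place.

σ₀² = 82.0

Posterior precision equals prior precision plus data precision: 1/σ_n² = 1/σ₀² + n/σ².
So 1/σ₀² = 1/13.3878 − 6/96.0 = 0.074695 − 0.062500 = 0.012195.
Hence σ₀² = 1/0.012195 ≈ 82.0.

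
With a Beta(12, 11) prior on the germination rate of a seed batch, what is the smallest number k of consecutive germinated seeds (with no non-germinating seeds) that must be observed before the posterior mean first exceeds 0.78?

k = 28

After k germinated seeds and 0 non-germinating seeds the posterior is Beta(12+k, 11), with mean (12+k)/(12+11+k).
Set (12+k)/(23+k) > 0.78 and solve: k > (0.78·23 − 12)/(1 − 0.78) = 27.000.
The smallest integer exceeding 27.000 is 28.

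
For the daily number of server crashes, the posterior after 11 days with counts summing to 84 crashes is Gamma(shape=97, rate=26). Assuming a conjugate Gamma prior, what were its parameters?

A Gamma(α, β) prior (rate parametrization) on a Poisson rate with n observations summing to S gives posterior Gamma(α+S, β+n).
So α = 97 − 84 = 13 and β = 26 − 11 = 15.

Gamma(shape=13, rate=15)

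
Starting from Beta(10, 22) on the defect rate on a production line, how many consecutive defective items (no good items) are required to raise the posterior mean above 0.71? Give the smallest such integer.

After k defective items and 0 good items the posterior is Beta(10+k, 22), with mean (10+k)/(10+22+k).
Set (10+k)/(32+k) > 0.71 and solve: k > (0.71·32 − 10)/(1 − 0.71) = 43.862.
The smallest integer exceeding 43.862 is 44, and checking k=44: (54)/(76) = 0.7105 > 0.71.

k = 44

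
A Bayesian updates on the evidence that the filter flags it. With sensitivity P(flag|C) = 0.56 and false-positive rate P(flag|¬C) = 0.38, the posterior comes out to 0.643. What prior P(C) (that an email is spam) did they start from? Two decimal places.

In odds form, posterior odds = prior odds × likelihood ratio, so prior odds = posterior odds ÷ LR.
Posterior odds = 0.643/(1−0.643) = 1.8011. LR = 0.56/0.38 = 1.4737.
Prior odds = 1.8011/1.4737 = 1.2222, so P(C) = 1.2222/(1+1.2222) ≈ 0.55.

P(C) = 0.55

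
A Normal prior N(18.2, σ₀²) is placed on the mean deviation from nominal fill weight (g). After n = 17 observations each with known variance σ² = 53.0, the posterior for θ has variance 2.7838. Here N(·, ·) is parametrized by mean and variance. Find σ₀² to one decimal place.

For the Normal–Normal model with known σ², precisions add: τ_n = τ₀ + n/σ².
So 1/σ₀² = 1/2.7838 − 17/53.0 = 0.359221 − 0.320755 = 0.038466.
Hence σ₀² = 1/0.038466 ≈ 26.0.

σ₀² = 26.0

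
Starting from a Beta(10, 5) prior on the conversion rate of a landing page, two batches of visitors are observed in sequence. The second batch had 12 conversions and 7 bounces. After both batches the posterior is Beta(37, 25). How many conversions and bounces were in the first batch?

15 conversions and 13 bounces

Sequential conjugate updates are equivalent to a single update on the pooled data, so total successes = posterior α − prior α and total failures = posterior β − prior β.
Total across both batches: 37−10=27 conversions, 25−5=20 bounces.
Subtract the second batch: 27−12=15 conversions and 20−7=13 bounces.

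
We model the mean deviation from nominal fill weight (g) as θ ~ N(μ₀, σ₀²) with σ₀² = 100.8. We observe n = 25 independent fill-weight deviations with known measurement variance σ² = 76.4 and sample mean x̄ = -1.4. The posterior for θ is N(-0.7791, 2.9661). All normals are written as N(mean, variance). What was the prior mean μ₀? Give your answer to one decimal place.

μ₀ = 19.7

The posterior mean is a precision-weighted average: μ_n = (τ₀μ₀ + τ_data·x̄)/(τ₀+τ_data), with τ₀=1/σ₀² and τ_data=n/σ².
Here τ₀ = 1/100.8 = 0.009921 and τ_data = 25/76.4 = 0.327225, so τ_n = 0.337146.
Rearranging for μ₀: μ₀ = (μ_n·τ_n − τ_data·x̄)/τ₀ = (-0.7791·0.337146 − 0.327225·-1.4) / 0.009921 = 0.195445/0.009921 ≈ 19.7.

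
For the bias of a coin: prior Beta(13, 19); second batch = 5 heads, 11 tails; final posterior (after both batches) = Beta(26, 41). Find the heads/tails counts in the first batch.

Sequential conjugate updates are equivalent to a single update on the pooled data, so total successes = posterior α − prior α and total failures = posterior β − prior β.
Total across both batches: 26−13=13 heads, 41−19=22 tails.
Subtract the second batch: 13−5=8 heads and 22−11=11 tails.

8 heads and 11 tails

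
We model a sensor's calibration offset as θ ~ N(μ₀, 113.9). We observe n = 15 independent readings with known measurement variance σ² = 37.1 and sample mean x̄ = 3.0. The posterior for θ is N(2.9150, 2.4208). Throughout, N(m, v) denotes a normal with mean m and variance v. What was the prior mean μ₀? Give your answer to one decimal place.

The posterior mean is a precision-weighted average: μ_n = (τ₀μ₀ + τ_data·x̄)/(τ₀+τ_data), with τ₀=1/σ₀² and τ_data=n/σ².
Here τ₀ = 1/113.9 = 0.008780 and τ_data = 15/37.1 = 0.404313, so τ_n = 0.413093.
Rearranging for μ₀: μ₀ = (μ_n·τ_n − τ_data·x̄)/τ₀ = (2.9150·0.413093 − 0.404313·3.0) / 0.008780 = -0.008773/0.008780 ≈ -1.0.

μ₀ = -1.0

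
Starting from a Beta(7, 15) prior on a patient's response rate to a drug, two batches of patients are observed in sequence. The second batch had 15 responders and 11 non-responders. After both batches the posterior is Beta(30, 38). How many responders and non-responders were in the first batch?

Sequential conjugate updates are equivalent to a single update on the pooled data, so total successes = posterior α − prior α and total failures = posterior β − prior β.
Total across both batches: 30−7=23 responders, 38−15=23 non-responders.
Subtract the second batch: 23−15=8 responders and 23−11=12 non-responders.

8 responders and 12 non-responders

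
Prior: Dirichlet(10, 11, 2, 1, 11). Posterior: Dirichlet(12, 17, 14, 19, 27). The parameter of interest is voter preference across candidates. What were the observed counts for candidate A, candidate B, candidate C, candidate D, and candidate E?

For a Dirichlet(α) prior with multinomial counts c, the posterior is Dirichlet(α + c) componentwise.
Counts are posterior − prior componentwise: 12−10=2, 17−11=6, 14−2=12, 19−1=18, 27−11=16.

counts (2, 6, 12, 18, 16)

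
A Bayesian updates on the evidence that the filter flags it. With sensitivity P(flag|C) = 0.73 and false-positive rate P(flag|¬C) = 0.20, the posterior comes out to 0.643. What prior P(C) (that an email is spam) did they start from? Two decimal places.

In odds form, posterior odds = prior odds × likelihood ratio, so prior odds = posterior odds ÷ LR.
Posterior odds = 0.643/(1−0.643) = 1.8011. LR = 0.73/0.20 = 3.6500.
Prior odds = 1.8011/3.6500 = 0.4935, so P(C) = 0.4935/(1+0.4935) ≈ 0.33.

P(C) = 0.33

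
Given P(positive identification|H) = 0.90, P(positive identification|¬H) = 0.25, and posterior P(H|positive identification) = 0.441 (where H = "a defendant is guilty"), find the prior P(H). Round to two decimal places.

Bayes' rule in odds form gives O(H|E) = O(H)·[P(E|H)/P(E|¬H)], hence O(H) = O(H|E)/LR.
Posterior odds = 0.441/(1−0.441) = 0.7889. LR = 0.90/0.25 = 3.6000.
Prior odds = 0.7889/3.6000 = 0.2191, so P(H) = 0.2191/(1+0.2191) ≈ 0.18.

P(H) = 0.18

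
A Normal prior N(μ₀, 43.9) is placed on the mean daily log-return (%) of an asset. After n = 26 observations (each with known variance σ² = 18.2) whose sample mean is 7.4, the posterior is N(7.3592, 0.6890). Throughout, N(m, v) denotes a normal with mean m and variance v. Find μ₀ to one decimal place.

The posterior mean is a precision-weighted average: μ_n = (τ₀μ₀ + τ_data·x̄)/(τ₀+τ_data), with τ₀=1/σ₀² and τ_data=n/σ².
Here τ₀ = 1/43.9 = 0.022779 and τ_data = 26/18.2 = 1.428571, so τ_n = 1.451350.
Rearranging for μ₀: μ₀ = (μ_n·τ_n − τ_data·x̄)/τ₀ = (7.3592·1.451350 − 1.428571·7.4) / 0.022779 = 0.109350/0.022779 ≈ 4.8.

μ₀ = 4.8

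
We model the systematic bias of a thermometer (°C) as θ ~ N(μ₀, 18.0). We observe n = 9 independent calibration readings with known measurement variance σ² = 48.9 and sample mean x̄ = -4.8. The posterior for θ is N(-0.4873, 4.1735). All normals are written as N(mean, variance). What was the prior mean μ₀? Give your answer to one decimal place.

The posterior mean is a precision-weighted average: μ_n = (τ₀μ₀ + τ_data·x̄)/(τ₀+τ_data), with τ₀=1/σ₀² and τ_data=n/σ².
Here τ₀ = 1/18.0 = 0.055556 and τ_data = 9/48.9 = 0.184049, so τ_n = 0.239605.
Rearranging for μ₀: μ₀ = (μ_n·τ_n − τ_data·x̄)/τ₀ = (-0.4873·0.239605 − 0.184049·-4.8) / 0.055556 = 0.766676/0.055556 ≈ 13.8.

μ₀ = 13.8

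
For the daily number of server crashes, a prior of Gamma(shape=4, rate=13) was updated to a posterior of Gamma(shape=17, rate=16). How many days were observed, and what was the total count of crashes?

A Gamma(α, β) prior (rate parametrization) on a Poisson rate with n observations summing to S gives posterior Gamma(α+S, β+n).
Matching: Σxᵢ = 17 − 4 = 13 and n = 16 − 13 = 3.

n = 3 days with total 13 crashes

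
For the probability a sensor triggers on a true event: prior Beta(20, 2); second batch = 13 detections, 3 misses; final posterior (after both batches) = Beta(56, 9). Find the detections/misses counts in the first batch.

Sequential conjugate updates are equivalent to a single update on the pooled data, so total successes = posterior α − prior α and total failures = posterior β − prior β.
Total across both batches: 56−20=36 detections, 9−2=7 misses.
Subtract the second batch: 36−13=23 detections and 7−3=4 misses.

23 detections and 4 misses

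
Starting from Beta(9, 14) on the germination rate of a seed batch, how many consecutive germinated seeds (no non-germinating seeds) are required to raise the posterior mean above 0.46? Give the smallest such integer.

After k germinated seeds and 0 non-germinating seeds the posterior is Beta(9+k, 14), with mean (9+k)/(9+14+k).
Set (9+k)/(23+k) > 0.46 and solve: k > (0.46·23 − 9)/(1 − 0.46) = 2.926.
The smallest integer exceeding 2.926 is 3.

k = 3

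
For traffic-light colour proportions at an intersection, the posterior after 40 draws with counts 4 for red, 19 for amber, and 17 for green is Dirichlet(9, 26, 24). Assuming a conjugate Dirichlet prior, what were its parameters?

For a Dirichlet(α) prior with multinomial counts c, the posterior is Dirichlet(α + c) componentwise.
Subtract each count from the matching posterior parameter: 9−4=5, 26−19=7, 24−17=7.

Dirichlet(5, 7, 7)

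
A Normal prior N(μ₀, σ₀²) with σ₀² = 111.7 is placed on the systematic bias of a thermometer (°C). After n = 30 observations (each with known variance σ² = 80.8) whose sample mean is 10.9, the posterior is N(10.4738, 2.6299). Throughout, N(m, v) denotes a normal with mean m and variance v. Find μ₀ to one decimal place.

The posterior mean is a precision-weighted average: μ_n = (τ₀μ₀ + τ_data·x̄)/(τ₀+τ_data), with τ₀=1/σ₀² and τ_data=n/σ².
Here τ₀ = 1/111.7 = 0.008953 and τ_data = 30/80.8 = 0.371287, so τ_n = 0.380240.
Rearranging for μ₀: μ₀ = (μ_n·τ_n − τ_data·x̄)/τ₀ = (10.4738·0.380240 − 0.371287·10.9) / 0.008953 = -0.064471/0.008953 ≈ -7.2.

μ₀ = -7.2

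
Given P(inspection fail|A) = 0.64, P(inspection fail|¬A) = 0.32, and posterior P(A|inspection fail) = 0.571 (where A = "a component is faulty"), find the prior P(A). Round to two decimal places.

In odds form, posterior odds = prior odds × likelihood ratio, so prior odds = posterior odds ÷ LR.
Posterior odds = 0.571/(1−0.571) = 1.3310. LR = 0.64/0.32 = 2.0000.
Prior odds = 1.3310/2.0000 = 0.6655, so P(A) = 0.6655/(1+0.6655) ≈ 0.40.

P(A) = 0.40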